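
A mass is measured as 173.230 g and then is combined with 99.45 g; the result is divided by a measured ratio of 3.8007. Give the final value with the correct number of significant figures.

71.745 g

173.230 g + 99.45 g = 272.680 g; the sum is limited to 2 decimal places (5 s.f.).
Carrying full precision, 272.680 ÷ 3.8007 = 71.7446786118… g; 3.8007 has 5 s.f., so the result keeps min(5, 5) = 5 s.f.
Rounded to 5 significant figures: 71.745 g.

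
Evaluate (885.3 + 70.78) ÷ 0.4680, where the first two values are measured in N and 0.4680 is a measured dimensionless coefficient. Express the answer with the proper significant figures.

885.3 N + 70.78 N = 956.08 N; the sum is limited to 1 decimal place (4 s.f.).
Carrying full precision, 956.08 ÷ 0.4680 = 2042.90598291… N; 0.4680 has 4 s.f., so the result keeps min(4, 4) = 4 s.f.
Rounded to 4 significant figures: 2043 N.

2043 N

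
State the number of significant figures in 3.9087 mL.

5

3.9087: zeros between nonzero digits are significant.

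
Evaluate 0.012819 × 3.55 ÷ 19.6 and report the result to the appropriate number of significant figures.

0.00232

0.012819 × 3.55 ÷ 19.6 = 0.00232180867347…
Multiplication/division keeps the fewest significant figures: 0.012819 → 5 s.f., 3.55 → 3 s.f., 19.6 → 3 s.f.; limit is 3.
Rounded to 3 significant figures: 0.00232.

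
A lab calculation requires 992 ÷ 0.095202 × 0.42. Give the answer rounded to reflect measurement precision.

992 ÷ 0.095202 × 0.42 = 4376.37864751…
Multiplication/division keeps the fewest significant figures: 992 → 3 s.f., 0.095202 → 5 s.f., 0.42 → 2 s.f.; limit is 2.
Rounded to 2 significant figures: 4.4 × 10^3.

4.4 × 10^3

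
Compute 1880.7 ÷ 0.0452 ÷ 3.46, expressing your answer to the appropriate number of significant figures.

1880.7 ÷ 0.0452 ÷ 3.46 = 12025.5511791…
Multiplication/division keeps the fewest significant figures: 1880.7 → 5 s.f., 0.0452 → 3 s.f., 3.46 → 3 s.f.; limit is 3.
Rounded to 3 significant figures: 1.20 × 10⁴.

1.20 × 10⁴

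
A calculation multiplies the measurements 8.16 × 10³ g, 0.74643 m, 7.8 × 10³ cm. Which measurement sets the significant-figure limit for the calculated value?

8.16 × 10³ g → 3 s.f.; 0.74643 m → 5 s.f.; 7.8 × 10³ cm → 2 s.f.
The fewest is 2 significant figures, from 7.8 × 10³ cm.

7.8 × 10³ cm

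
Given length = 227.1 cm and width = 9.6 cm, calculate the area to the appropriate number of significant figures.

2.2 × 10³ cm²

area = 227.1 cm × 9.6 cm = 2180.16 cm².
227.1 has 4 significant figures; 9.6 has 2.
Division/multiplication keeps the fewest: 2 significant figures.
Rounded: 2.2 × 10³ cm².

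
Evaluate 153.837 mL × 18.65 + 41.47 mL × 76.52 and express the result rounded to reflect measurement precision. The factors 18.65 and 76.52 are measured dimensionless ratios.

6042 mL

153.837 × 18.65 = 2869.06005 → 2869 mL (4 s.f., last digit at the 10^0 place).
41.47 × 76.52 = 3173.2844 → 3173 mL (4 s.f., last digit at the 10^0 place).
Sum: 6042.34445 mL; keep the coarser place, 10^0.
Result: 6042 mL.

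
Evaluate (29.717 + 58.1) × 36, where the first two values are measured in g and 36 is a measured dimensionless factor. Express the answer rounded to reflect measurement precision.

3.2 × 10³ g

29.717 g + 58.1 g = 87.817 g; the sum is limited to 1 decimal place (3 s.f.).
Carrying full precision, 87.817 × 36 = 3161.412 g; 36 has 2 s.f., so the result keeps min(3, 2) = 2 s.f.
Rounded to 2 significant figures: 3.2 × 10³ g.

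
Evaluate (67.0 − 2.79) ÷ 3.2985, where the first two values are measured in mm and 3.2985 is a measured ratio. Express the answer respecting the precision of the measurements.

67.0 mm − 2.79 mm = 64.21 mm; the difference is limited to 1 decimal place (3 s.f.).
Carrying full precision, 64.21 ÷ 3.2985 = 19.4664241322… mm; 3.2985 has 5 s.f., so the result keeps min(3, 5) = 3 s.f.
Rounded to 3 significant figures: 19.5 mm.

19.5 mm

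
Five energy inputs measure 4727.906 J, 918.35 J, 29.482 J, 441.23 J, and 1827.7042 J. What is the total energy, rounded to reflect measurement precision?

7944.67 J

4727.906 J + 918.35 J + 29.482 J + 441.23 J + 1827.7042 J = 7944.6722 J.
Addition/subtraction keeps the fewest decimal places: 4727.906 → 3 decimal places, 918.35 → 2 decimal places, 29.482 → 3 decimal places, 441.23 → 2 decimal places, 1827.7042 → 4 decimal places; limit is 2.
Rounded to 2 decimal places: 7944.67 J.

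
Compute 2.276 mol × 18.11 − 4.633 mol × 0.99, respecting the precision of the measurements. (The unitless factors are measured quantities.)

2.276 × 18.11 = 41.21836 → 41.22 mol (4 s.f., last digit at the 10^-2 place).
4.633 × 0.99 = 4.58667 → 4.6 mol (2 s.f., last digit at the 10^-1 place).
Difference: 36.63169 mol; keep the coarser place, 10^-1.
Result: 36.6 mol.

36.6 mol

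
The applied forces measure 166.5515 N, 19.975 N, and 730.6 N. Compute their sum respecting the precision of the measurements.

166.5515 N + 19.975 N + 730.6 N = 917.1265 N.
Addition/subtraction keeps the fewest decimal places: 166.5515 → 4 decimal places, 19.975 → 3 decimal places, 730.6 → 1 decimal place; limit is 1.
Rounded to 1 decimal place: 917.1 N.

917.1 N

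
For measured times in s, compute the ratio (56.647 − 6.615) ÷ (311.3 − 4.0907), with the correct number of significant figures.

56.647 − 6.615 = 50.032, limited to 3 d.p. → 5 s.f.; 311.3 − 4.0907 = 307.2093, limited to 1 d.p. → 4 s.f.
Carrying full precision, 50.032 ÷ 307.2093 = 0.162859653012…; keep min(5, 4) = 4 s.f.
Rounded to 4 significant figures: 0.1629.

0.1629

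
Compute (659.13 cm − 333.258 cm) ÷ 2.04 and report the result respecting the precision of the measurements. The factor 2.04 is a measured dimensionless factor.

659.13 cm − 333.258 cm = 325.872 cm; the difference is limited to 2 decimal places (5 s.f.).
Carrying full precision, 325.872 ÷ 2.04 = 159.741176471… cm; 2.04 has 3 s.f., so the result keeps min(5, 3) = 3 s.f.
Rounded to 3 significant figures: 1.60 × 10² cm.

1.60 × 10² cm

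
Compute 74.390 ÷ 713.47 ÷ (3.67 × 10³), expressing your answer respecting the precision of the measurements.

74.390 ÷ 713.47 ÷ (3.67 × 10³) = 0.0000284101010111…
Multiplication/division keeps the fewest significant figures: 74.390 → 5 s.f., 713.47 → 5 s.f., 3.67 × 10³ → 3 s.f.; limit is 3.
Rounded to 3 significant figures: 2.84 × 10⁻⁵.

2.84 × 10⁻⁵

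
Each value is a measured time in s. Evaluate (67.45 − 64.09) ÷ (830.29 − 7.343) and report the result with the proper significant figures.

67.45 − 64.09 = 3.36, limited to 2 d.p. → 3 s.f.; 830.29 − 7.343 = 822.947, limited to 2 d.p. → 5 s.f.
Carrying full precision, 3.36 ÷ 822.947 = 0.00408288747635…; keep min(3, 5) = 3 s.f.
Rounded to 3 significant figures: 0.00408.

0.00408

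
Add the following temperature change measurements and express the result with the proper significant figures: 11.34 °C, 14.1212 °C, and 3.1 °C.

28.6 °C

11.34 °C + 14.1212 °C + 3.1 °C = 28.5612 °C.
Addition/subtraction keeps the fewest decimal places: 11.34 → 2 decimal places, 14.1212 → 4 decimal places, 3.1 → 1 decimal place; limit is 1.
Rounded to 1 decimal place: 28.6 °C.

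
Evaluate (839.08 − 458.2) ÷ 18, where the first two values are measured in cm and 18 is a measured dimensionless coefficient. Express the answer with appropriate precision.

21 cm

839.08 cm − 458.2 cm = 380.88 cm; the difference is limited to 1 decimal place (4 s.f.).
Carrying full precision, 380.88 ÷ 18 = 21.16 cm; 18 has 2 s.f., so the result keeps min(4, 2) = 2 s.f.
Rounded to 2 significant figures: 21 cm.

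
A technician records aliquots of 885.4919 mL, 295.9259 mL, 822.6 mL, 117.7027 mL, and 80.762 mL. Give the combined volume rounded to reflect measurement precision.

885.4919 mL + 295.9259 mL + 822.6 mL + 117.7027 mL + 80.762 mL = 2202.4825 mL.
Addition/subtraction keeps the fewest decimal places: 885.4919 → 4 decimal places, 295.9259 → 4 decimal places, 822.6 → 1 decimal place, 117.7027 → 4 decimal places, 80.762 → 3 decimal places; limit is 1.
Rounded to 1 decimal place: 2202.5 mL.

2202.5 mL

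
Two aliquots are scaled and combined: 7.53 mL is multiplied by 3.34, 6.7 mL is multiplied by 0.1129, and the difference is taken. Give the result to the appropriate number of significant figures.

7.53 × 3.34 = 25.1502 → 25.2 mL (3 s.f., last digit at the 10^-1 place).
6.7 × 0.1129 = 0.75643 → 0.76 mL (2 s.f., last digit at the 10^-2 place).
Difference: 24.39377 mL; keep the coarser place, 10^-1.
Result: 24.4 mL.

24.4 mL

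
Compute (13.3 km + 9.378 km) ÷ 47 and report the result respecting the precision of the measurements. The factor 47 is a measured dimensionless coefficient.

13.3 km + 9.378 km = 22.678 km; the sum is limited to 1 decimal place (3 s.f.).
Carrying full precision, 22.678 ÷ 47 = 0.482510638298… km; 47 has 2 s.f., so the result keeps min(3, 2) = 2 s.f.
Rounded to 2 significant figures: 0.48 km.

0.48 km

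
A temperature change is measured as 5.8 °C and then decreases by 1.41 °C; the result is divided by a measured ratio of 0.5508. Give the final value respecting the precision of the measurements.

5.8 °C − 1.41 °C = 4.39 °C; the difference is limited to 1 decimal place (2 s.f.).
Carrying full precision, 4.39 ÷ 0.5508 = 7.97022512709… °C; 0.5508 has 4 s.f., so the result keeps min(2, 4) = 2 s.f.
Rounded to 2 significant figures: 8.0 °C.

8.0 °C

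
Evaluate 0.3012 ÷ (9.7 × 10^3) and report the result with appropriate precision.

3.1 × 10^-5

0.3012 ÷ (9.7 × 10^3) = 0.0000310515463918…
Multiplication/division keeps the fewest significant figures: 0.3012 → 4 s.f., 9.7 × 10^3 → 2 s.f.; limit is 2.
Rounded to 2 significant figures: 3.1 × 10^-5.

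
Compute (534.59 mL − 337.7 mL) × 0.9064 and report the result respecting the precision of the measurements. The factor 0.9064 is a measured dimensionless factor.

178.5 mL

534.59 mL − 337.7 mL = 196.89 mL; the difference is limited to 1 decimal place (4 s.f.).
Carrying full precision, 196.89 × 0.9064 = 178.461096 mL; 0.9064 has 4 s.f., so the result keeps min(4, 4) = 4 s.f.
Rounded to 4 significant figures: 178.5 mL.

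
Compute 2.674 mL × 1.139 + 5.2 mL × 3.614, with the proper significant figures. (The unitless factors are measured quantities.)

22 mL

2.674 × 1.139 = 3.045686 → 3.046 mL (4 s.f., last digit at the 10^-3 place).
5.2 × 3.614 = 18.7928 → 19 mL (2 s.f., last digit at the 10^0 place).
Sum: 21.838486 mL; keep the coarser place, 10^0.
Result: 22 mL.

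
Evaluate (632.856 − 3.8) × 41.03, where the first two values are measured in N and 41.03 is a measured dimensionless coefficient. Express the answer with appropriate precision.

2.581 × 10^4 N

632.856 N − 3.8 N = 629.056 N; the difference is limited to 1 decimal place (4 s.f.).
Carrying full precision, 629.056 × 41.03 = 25810.16768 N; 41.03 has 4 s.f., so the result keeps min(4, 4) = 4 s.f.
Rounded to 4 significant figures: 2.581 × 10^4 N.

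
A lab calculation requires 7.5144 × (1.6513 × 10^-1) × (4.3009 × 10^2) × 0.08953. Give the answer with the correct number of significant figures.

47.78

7.5144 × (1.6513 × 10^-1) × (4.3009 × 10^2) × 0.08953 = 47.7802282012…
Multiplication/division keeps the fewest significant figures: 7.5144 → 5 s.f., 1.6513 × 10^-1 → 5 s.f., 4.3009 × 10^2 → 5 s.f., 0.08953 → 4 s.f.; limit is 4.
Rounded to 4 significant figures: 47.78.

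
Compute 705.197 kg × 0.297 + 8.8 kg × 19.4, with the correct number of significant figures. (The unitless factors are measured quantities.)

705.197 × 0.297 = 209.443509 → 209 kg (3 s.f., last digit at the 10^0 place).
8.8 × 19.4 = 170.72 → 1.7 × 10^2 kg (2 s.f., last digit at the 10^1 place).
Sum: 380.163509 kg; keep the coarser place, 10^1.
Result: 3.8 × 10^2 kg.

3.8 × 10^2 kg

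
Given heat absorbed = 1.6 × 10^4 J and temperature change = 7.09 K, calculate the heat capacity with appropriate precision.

heat capacity = 1.6 × 10^4 J ÷ 7.09 K = 2256.69957687… J/K.
1.6 × 10^4 has 2 significant figures; 7.09 has 3.
Division/multiplication keeps the fewest: 2 significant figures.
Rounded: 2.3 × 10^3 J/K.

2.3 × 10^3 J/K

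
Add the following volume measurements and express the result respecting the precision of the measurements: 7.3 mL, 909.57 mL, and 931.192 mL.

7.3 mL + 909.57 mL + 931.192 mL = 1848.062 mL.
Addition/subtraction keeps the fewest decimal places: 7.3 → 1 decimal place, 909.57 → 2 decimal places, 931.192 → 3 decimal places; limit is 1.
Rounded to 1 decimal place: 1848.1 mL.

1848.1 mL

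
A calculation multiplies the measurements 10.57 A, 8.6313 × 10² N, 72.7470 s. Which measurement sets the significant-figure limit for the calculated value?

10.57 A → 4 s.f.; 8.6313 × 10² N → 5 s.f.; 72.7470 s → 6 s.f.
The fewest is 4 significant figures, from 10.57 A.

10.57 A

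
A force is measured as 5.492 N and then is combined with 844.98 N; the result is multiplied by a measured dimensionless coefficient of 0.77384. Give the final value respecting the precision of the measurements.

5.492 N + 844.98 N = 850.472 N; the sum is limited to 2 decimal places (5 s.f.).
Carrying full precision, 850.472 × 0.77384 = 658.12925248 N; 0.77384 has 5 s.f., so the result keeps min(5, 5) = 5 s.f.
Rounded to 5 significant figures: 658.13 N.

658.13 N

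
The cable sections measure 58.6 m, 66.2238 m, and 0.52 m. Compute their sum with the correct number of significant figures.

125.3 m

58.6 m + 66.2238 m + 0.52 m = 125.3438 m.
Addition/subtraction keeps the fewest decimal places: 58.6 → 1 decimal place, 66.2238 → 4 decimal places, 0.52 → 2 decimal places; limit is 1.
Rounded to 1 decimal place: 125.3 m.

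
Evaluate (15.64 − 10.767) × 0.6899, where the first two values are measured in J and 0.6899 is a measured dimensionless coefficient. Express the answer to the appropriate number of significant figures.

15.64 J − 10.767 J = 4.873 J; the difference is limited to 2 decimal places (3 s.f.).
Carrying full precision, 4.873 × 0.6899 = 3.3618827 J; 0.6899 has 4 s.f., so the result keeps min(3, 4) = 3 s.f.
Rounded to 3 significant figures: 3.36 J.

3.36 J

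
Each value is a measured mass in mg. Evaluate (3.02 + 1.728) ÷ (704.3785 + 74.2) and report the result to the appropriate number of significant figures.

0.00610

3.02 + 1.728 = 4.748, limited to 2 d.p. → 3 s.f.; 704.3785 + 74.2 = 778.5785, limited to 1 d.p. → 4 s.f.
Carrying full precision, 4.748 ÷ 778.5785 = 0.00609829323569…; keep min(3, 4) = 3 s.f.
Rounded to 3 significant figures: 0.00610.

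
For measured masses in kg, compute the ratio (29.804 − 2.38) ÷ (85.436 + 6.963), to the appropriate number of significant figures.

29.804 − 2.38 = 27.424, limited to 2 d.p. → 4 s.f.; 85.436 + 6.963 = 92.399, limited to 3 d.p. → 5 s.f.
Carrying full precision, 27.424 ÷ 92.399 = 0.296799748915…; keep min(4, 5) = 4 s.f.
Rounded to 4 significant figures: 0.2968.

0.2968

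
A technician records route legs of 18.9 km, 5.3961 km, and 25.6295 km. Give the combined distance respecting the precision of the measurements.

49.9 km

18.9 km + 5.3961 km + 25.6295 km = 49.9256 km.
Addition/subtraction keeps the fewest decimal places: 18.9 → 1 decimal place, 5.3961 → 4 decimal places, 25.6295 → 4 decimal places; limit is 1.
Rounded to 1 decimal place: 49.9 km.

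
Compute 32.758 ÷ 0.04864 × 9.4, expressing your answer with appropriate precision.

6.3 × 10^3

32.758 ÷ 0.04864 × 9.4 = 6330.69901316…
Multiplication/division keeps the fewest significant figures: 32.758 → 5 s.f., 0.04864 → 4 s.f., 9.4 → 2 s.f.; limit is 2.
Rounded to 2 significant figures: 6.3 × 10^3.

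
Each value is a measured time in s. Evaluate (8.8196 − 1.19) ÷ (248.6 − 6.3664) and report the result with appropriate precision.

0.0315

8.8196 − 1.19 = 7.6296, limited to 2 d.p. → 3 s.f.; 248.6 − 6.3664 = 242.2336, limited to 1 d.p. → 4 s.f.
Carrying full precision, 7.6296 ÷ 242.2336 = 0.0314968691379…; keep min(3, 4) = 3 s.f.
Rounded to 3 significant figures: 0.0315.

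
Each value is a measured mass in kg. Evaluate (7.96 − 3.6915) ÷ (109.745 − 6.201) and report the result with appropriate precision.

7.96 − 3.6915 = 4.2685, limited to 2 d.p. → 3 s.f.; 109.745 − 6.201 = 103.544, limited to 3 d.p. → 6 s.f.
Carrying full precision, 4.2685 ÷ 103.544 = 0.0412240207062…; keep min(3, 6) = 3 s.f.
Rounded to 3 significant figures: 0.0412.

0.0412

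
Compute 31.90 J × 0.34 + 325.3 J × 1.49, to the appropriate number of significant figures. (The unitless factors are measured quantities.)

496 J

31.90 × 0.34 = 10.846 → 11 J (2 s.f., last digit at the 10^0 place).
325.3 × 1.49 = 484.697 → 485 J (3 s.f., last digit at the 10^0 place).
Sum: 495.543 J; keep the coarser place, 10^0.
Result: 496 J.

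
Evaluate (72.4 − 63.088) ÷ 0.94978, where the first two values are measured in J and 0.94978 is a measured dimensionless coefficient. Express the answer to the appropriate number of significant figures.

72.4 J − 63.088 J = 9.312 J; the difference is limited to 1 decimal place (2 s.f.).
Carrying full precision, 9.312 ÷ 0.94978 = 9.80437575017… J; 0.94978 has 5 s.f., so the result keeps min(2, 5) = 2 s.f.
Rounded to 2 significant figures: 9.8 J.

9.8 J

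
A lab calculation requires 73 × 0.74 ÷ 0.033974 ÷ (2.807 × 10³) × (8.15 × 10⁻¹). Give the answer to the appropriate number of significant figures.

0.46

73 × 0.74 ÷ 0.033974 ÷ (2.807 × 10³) × (8.15 × 10⁻¹) = 0.461660899597…
Multiplication/division keeps the fewest significant figures: 73 → 2 s.f., 0.74 → 2 s.f., 0.033974 → 5 s.f., 2.807 × 10³ → 4 s.f., 8.15 × 10⁻¹ → 3 s.f.; limit is 2.
Rounded to 2 significant figures: 0.46.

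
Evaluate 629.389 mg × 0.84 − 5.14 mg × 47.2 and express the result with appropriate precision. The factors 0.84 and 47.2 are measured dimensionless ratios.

629.389 × 0.84 = 528.68676 → 5.3 × 10^2 mg (2 s.f., last digit at the 10^1 place).
5.14 × 47.2 = 242.608 → 243 mg (3 s.f., last digit at the 10^0 place).
Difference: 286.07876 mg; keep the coarser place, 10^1.
Result: 2.9 × 10^2 mg.

2.9 × 10^2 mg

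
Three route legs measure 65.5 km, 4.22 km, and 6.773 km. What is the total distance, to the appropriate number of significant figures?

65.5 km + 4.22 km + 6.773 km = 76.493 km.
Addition/subtraction keeps the fewest decimal places: 65.5 → 1 decimal place, 4.22 → 2 decimal places, 6.773 → 3 decimal places; limit is 1.
Rounded to 1 decimal place: 76.5 km.

76.5 km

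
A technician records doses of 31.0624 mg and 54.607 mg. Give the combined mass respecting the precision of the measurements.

85.669 mg

31.0624 mg + 54.607 mg = 85.6694 mg.
Addition/subtraction keeps the fewest decimal places: 31.0624 → 4 decimal places, 54.607 → 3 decimal places; limit is 3.
Rounded to 3 decimal places: 85.669 mg.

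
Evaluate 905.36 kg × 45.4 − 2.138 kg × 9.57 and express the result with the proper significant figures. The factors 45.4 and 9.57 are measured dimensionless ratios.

4.11 × 10^4 kg

905.36 × 45.4 = 41103.344 → 4.11 × 10^4 kg (3 s.f., last digit at the 10^2 place).
2.138 × 9.57 = 20.46066 → 20.5 kg (3 s.f., last digit at the 10^-1 place).
Difference: 41082.88334 kg; keep the coarser place, 10^2.
Result: 4.11 × 10^4 kg.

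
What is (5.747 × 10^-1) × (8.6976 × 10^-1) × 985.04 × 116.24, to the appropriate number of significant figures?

5.723 × 10^4

(5.747 × 10^-1) × (8.6976 × 10^-1) × 985.04 × 116.24 = 57233.4723877…
Multiplication/division keeps the fewest significant figures: 5.747 × 10^-1 → 4 s.f., 8.6976 × 10^-1 → 5 s.f., 985.04 → 5 s.f., 116.24 → 5 s.f.; limit is 4.
Rounded to 4 significant figures: 5.723 × 10^4.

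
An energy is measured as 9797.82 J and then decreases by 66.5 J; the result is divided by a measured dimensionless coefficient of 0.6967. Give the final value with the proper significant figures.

1.397 × 10^4 J

9797.82 J − 66.5 J = 9731.32 J; the difference is limited to 1 decimal place (5 s.f.).
Carrying full precision, 9731.32 ÷ 0.6967 = 13967.7336013… J; 0.6967 has 4 s.f., so the result keeps min(5, 4) = 4 s.f.
Rounded to 4 significant figures: 1.397 × 10^4 J.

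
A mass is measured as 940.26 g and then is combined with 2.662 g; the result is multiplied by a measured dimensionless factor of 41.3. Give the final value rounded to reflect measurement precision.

940.26 g + 2.662 g = 942.922 g; the sum is limited to 2 decimal places (5 s.f.).
Carrying full precision, 942.922 × 41.3 = 38942.6786 g; 41.3 has 3 s.f., so the result keeps min(5, 3) = 3 s.f.
Rounded to 3 significant figures: 3.89 × 10^4 g.

3.89 × 10^4 g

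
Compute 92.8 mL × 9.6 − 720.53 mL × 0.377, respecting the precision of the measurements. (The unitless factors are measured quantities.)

92.8 × 9.6 = 890.88 → 8.9 × 10² mL (2 s.f., last digit at the 10^1 place).
720.53 × 0.377 = 271.63981 → 272 mL (3 s.f., last digit at the 10^0 place).
Difference: 619.24019 mL; keep the coarser place, 10^1.
Result: 6.2 × 10² mL.

6.2 × 10² mL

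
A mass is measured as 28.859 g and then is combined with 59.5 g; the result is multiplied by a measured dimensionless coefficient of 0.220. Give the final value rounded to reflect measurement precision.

19.4 g

28.859 g + 59.5 g = 88.359 g; the sum is limited to 1 decimal place (3 s.f.).
Carrying full precision, 88.359 × 0.220 = 19.43898 g; 0.220 has 3 s.f., so the result keeps min(3, 3) = 3 s.f.
Rounded to 3 significant figures: 19.4 g.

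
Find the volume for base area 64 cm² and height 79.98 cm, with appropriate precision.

volume = 64 cm² × 79.98 cm = 5118.72 cm³.
64 has 2 significant figures; 79.98 has 4.
Division/multiplication keeps the fewest: 2 significant figures.
Rounded: 5.1 × 10³ cm³.

5.1 × 10³ cm³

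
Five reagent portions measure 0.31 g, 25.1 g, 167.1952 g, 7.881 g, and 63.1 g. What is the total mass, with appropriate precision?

0.31 g + 25.1 g + 167.1952 g + 7.881 g + 63.1 g = 263.5862 g.
Addition/subtraction keeps the fewest decimal places: 0.31 → 2 decimal places, 25.1 → 1 decimal place, 167.1952 → 4 decimal places, 7.881 → 3 decimal places, 63.1 → 1 decimal place; limit is 1.
Rounded to 1 decimal place: 263.6 g.

263.6 g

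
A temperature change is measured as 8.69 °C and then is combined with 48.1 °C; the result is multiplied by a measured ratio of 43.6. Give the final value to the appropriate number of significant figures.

2.48 × 10³ °C

8.69 °C + 48.1 °C = 56.79 °C; the sum is limited to 1 decimal place (3 s.f.).
Carrying full precision, 56.79 × 43.6 = 2476.044 °C; 43.6 has 3 s.f., so the result keeps min(3, 3) = 3 s.f.
Rounded to 3 significant figures: 2.48 × 10³ °C.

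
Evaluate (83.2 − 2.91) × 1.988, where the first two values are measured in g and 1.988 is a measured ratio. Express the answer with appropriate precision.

83.2 g − 2.91 g = 80.29 g; the difference is limited to 1 decimal place (3 s.f.).
Carrying full precision, 80.29 × 1.988 = 159.61652 g; 1.988 has 4 s.f., so the result keeps min(3, 4) = 3 s.f.
Rounded to 3 significant figures: 160. g.

160. g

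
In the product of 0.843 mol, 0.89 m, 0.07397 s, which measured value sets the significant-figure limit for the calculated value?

0.843 mol → 3 s.f.; 0.89 m → 2 s.f.; 0.07397 s → 4 s.f.
The fewest is 2 significant figures, from 0.89 m.

0.89 m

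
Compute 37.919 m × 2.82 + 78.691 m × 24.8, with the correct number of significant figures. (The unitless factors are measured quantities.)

2.06 × 10^3 m

37.919 × 2.82 = 106.93158 → 107 m (3 s.f., last digit at the 10^0 place).
78.691 × 24.8 = 1951.5368 → 1.95 × 10^3 m (3 s.f., last digit at the 10^1 place).
Sum: 2058.46838 m; keep the coarser place, 10^1.
Result: 2.06 × 10^3 m.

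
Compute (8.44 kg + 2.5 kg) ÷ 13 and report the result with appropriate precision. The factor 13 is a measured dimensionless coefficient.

0.84 kg

8.44 kg + 2.5 kg = 10.94 kg; the sum is limited to 1 decimal place (3 s.f.).
Carrying full precision, 10.94 ÷ 13 = 0.841538461538… kg; 13 has 2 s.f., so the result keeps min(3, 2) = 2 s.f.
Rounded to 2 significant figures: 0.84 kg.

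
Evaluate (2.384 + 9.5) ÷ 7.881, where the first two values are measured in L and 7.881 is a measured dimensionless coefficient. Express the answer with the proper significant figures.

2.384 L + 9.5 L = 11.884 L; the sum is limited to 1 decimal place (3 s.f.).
Carrying full precision, 11.884 ÷ 7.881 = 1.50793046568… L; 7.881 has 4 s.f., so the result keeps min(3, 4) = 3 s.f.
Rounded to 3 significant figures: 1.51 L.

1.51 L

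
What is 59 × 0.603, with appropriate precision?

36

59 × 0.603 = 35.577
Multiplication/division keeps the fewest significant figures: 59 → 2 s.f., 0.603 → 3 s.f.; limit is 2.
Rounded to 2 significant figures: 36.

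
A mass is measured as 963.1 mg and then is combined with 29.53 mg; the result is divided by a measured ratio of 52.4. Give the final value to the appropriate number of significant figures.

18.9 mg

963.1 mg + 29.53 mg = 992.63 mg; the sum is limited to 1 decimal place (4 s.f.).
Carrying full precision, 992.63 ÷ 52.4 = 18.9433206107… mg; 52.4 has 3 s.f., so the result keeps min(4, 3) = 3 s.f.
Rounded to 3 significant figures: 18.9 mg.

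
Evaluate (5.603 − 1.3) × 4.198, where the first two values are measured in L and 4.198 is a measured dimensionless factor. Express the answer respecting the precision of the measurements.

5.603 L − 1.3 L = 4.303 L; the difference is limited to 1 decimal place (2 s.f.).
Carrying full precision, 4.303 × 4.198 = 18.063994 L; 4.198 has 4 s.f., so the result keeps min(2, 4) = 2 s.f.
Rounded to 2 significant figures: 18 L.

18 L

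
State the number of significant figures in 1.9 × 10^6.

1.9 × 10^6: in scientific notation every digit of the coefficient is significant.

2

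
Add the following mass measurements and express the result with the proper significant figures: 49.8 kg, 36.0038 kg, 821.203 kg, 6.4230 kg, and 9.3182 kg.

49.8 kg + 36.0038 kg + 821.203 kg + 6.4230 kg + 9.3182 kg = 922.7480 kg.
Addition/subtraction keeps the fewest decimal places: 49.8 → 1 decimal place, 36.0038 → 4 decimal places, 821.203 → 3 decimal places, 6.4230 → 4 decimal places, 9.3182 → 4 decimal places; limit is 1.
Rounded to 1 decimal place: 922.7 kg.

922.7 kg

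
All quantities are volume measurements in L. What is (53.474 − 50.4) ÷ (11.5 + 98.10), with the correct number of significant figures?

0.028

53.474 − 50.4 = 3.074, limited to 1 d.p. → 2 s.f.; 11.5 + 98.10 = 109.60, limited to 1 d.p. → 4 s.f.
Carrying full precision, 3.074 ÷ 109.60 = 0.0280474452555…; keep min(2, 4) = 2 s.f.
Rounded to 2 significant figures: 0.028.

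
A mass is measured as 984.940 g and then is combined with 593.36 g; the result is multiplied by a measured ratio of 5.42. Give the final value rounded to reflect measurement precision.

8.55 × 10³ g

984.940 g + 593.36 g = 1578.300 g; the sum is limited to 2 decimal places (6 s.f.).
Carrying full precision, 1578.300 × 5.42 = 8554.386 g; 5.42 has 3 s.f., so the result keeps min(6, 3) = 3 s.f.
Rounded to 3 significant figures: 8.55 × 10³ g.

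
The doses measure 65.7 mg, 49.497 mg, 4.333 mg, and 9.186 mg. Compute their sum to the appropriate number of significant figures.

65.7 mg + 49.497 mg + 4.333 mg + 9.186 mg = 128.716 mg.
Addition/subtraction keeps the fewest decimal places: 65.7 → 1 decimal place, 49.497 → 3 decimal places, 4.333 → 3 decimal places, 9.186 → 3 decimal places; limit is 1.
Rounded to 1 decimal place: 128.7 mg.

128.7 mg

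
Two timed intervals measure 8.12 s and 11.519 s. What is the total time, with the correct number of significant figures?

19.64 s

8.12 s + 11.519 s = 19.639 s.
Addition/subtraction keeps the fewest decimal places: 8.12 → 2 decimal places, 11.519 → 3 decimal places; limit is 2.
Rounded to 2 decimal places: 19.64 s.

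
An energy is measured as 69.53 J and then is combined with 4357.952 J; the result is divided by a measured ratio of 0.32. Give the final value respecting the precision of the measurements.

1.4 × 10^4 J

69.53 J + 4357.952 J = 4427.482 J; the sum is limited to 2 decimal places (6 s.f.).
Carrying full precision, 4427.482 ÷ 0.32 = 13835.88125 J; 0.32 has 2 s.f., so the result keeps min(6, 2) = 2 s.f.
Rounded to 2 significant figures: 1.4 × 10^4 J.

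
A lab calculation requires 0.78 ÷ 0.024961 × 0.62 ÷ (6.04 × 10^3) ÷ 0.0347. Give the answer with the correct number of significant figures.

0.78 ÷ 0.024961 × 0.62 ÷ (6.04 × 10^3) ÷ 0.0347 = 0.0924395661446…
Multiplication/division keeps the fewest significant figures: 0.78 → 2 s.f., 0.024961 → 5 s.f., 0.62 → 2 s.f., 6.04 × 10^3 → 3 s.f., 0.0347 → 3 s.f.; limit is 2.
Rounded to 2 significant figures: 0.092.

0.092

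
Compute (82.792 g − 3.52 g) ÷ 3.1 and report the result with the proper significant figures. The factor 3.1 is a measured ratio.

82.792 g − 3.52 g = 79.272 g; the difference is limited to 2 decimal places (4 s.f.).
Carrying full precision, 79.272 ÷ 3.1 = 25.5716129032… g; 3.1 has 2 s.f., so the result keeps min(4, 2) = 2 s.f.
Rounded to 2 significant figures: 26 g.

26 g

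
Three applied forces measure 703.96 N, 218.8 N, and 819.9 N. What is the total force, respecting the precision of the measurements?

1742.7 N

703.96 N + 218.8 N + 819.9 N = 1742.66 N.
Addition/subtraction keeps the fewest decimal places: 703.96 → 2 decimal places, 218.8 → 1 decimal place, 819.9 → 1 decimal place; limit is 1.
Rounded to 1 decimal place: 1742.7 N.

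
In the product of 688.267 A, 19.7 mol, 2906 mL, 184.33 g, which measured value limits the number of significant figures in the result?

19.7 mol

688.267 A → 6 s.f.; 19.7 mol → 3 s.f.; 2906 mL → 4 s.f.; 184.33 g → 5 s.f.
The fewest is 3 significant figures, from 19.7 mol.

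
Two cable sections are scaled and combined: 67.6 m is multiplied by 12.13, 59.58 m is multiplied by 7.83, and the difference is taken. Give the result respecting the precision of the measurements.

67.6 × 12.13 = 819.988 → 8.20 × 10^2 m (3 s.f., last digit at the 10^0 place).
59.58 × 7.83 = 466.5114 → 467 m (3 s.f., last digit at the 10^0 place).
Difference: 353.4766 m; keep the coarser place, 10^0.
Result: 353 m.

353 m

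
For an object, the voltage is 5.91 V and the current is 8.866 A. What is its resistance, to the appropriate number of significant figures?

0.667 Ω

resistance = 5.91 V ÷ 8.866 A = 0.666591473043… Ω.
5.91 has 3 significant figures; 8.866 has 4.
Division/multiplication keeps the fewest: 3 significant figures.
Rounded: 0.667 Ω.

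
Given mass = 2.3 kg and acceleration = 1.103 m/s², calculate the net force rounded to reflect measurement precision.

2.5 N

net force = 2.3 kg × 1.103 m/s² = 2.5369 N.
2.3 has 2 significant figures; 1.103 has 4.
Division/multiplication keeps the fewest: 2 significant figures.
Rounded: 2.5 N.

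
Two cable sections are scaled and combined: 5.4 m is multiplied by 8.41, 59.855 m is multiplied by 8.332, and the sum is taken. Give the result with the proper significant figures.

5.4 × 8.41 = 45.414 → 45 m (2 s.f., last digit at the 10^0 place).
59.855 × 8.332 = 498.71186 → 498.7 m (4 s.f., last digit at the 10^-1 place).
Sum: 544.12586 m; keep the coarser place, 10^0.
Result: 544 m.

544 m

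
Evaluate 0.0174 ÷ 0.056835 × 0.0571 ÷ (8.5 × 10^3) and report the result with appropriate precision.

0.0174 ÷ 0.056835 × 0.0571 ÷ (8.5 × 10^3) = 0.00000205660348066…
Multiplication/division keeps the fewest significant figures: 0.0174 → 3 s.f., 0.056835 → 5 s.f., 0.0571 → 3 s.f., 8.5 × 10^3 → 2 s.f.; limit is 2.
Rounded to 2 significant figures: 2.1 × 10^-6.

2.1 × 10^-6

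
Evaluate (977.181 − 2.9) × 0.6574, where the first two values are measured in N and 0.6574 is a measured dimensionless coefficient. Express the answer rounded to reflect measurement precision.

640.5 N

977.181 N − 2.9 N = 974.281 N; the difference is limited to 1 decimal place (4 s.f.).
Carrying full precision, 974.281 × 0.6574 = 640.4923294 N; 0.6574 has 4 s.f., so the result keeps min(4, 4) = 4 s.f.
Rounded to 4 significant figures: 640.5 N.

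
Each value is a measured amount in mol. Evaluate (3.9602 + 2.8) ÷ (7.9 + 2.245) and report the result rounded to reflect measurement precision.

0.67

3.9602 + 2.8 = 6.7602, limited to 1 d.p. → 2 s.f.; 7.9 + 2.245 = 10.145, limited to 1 d.p. → 3 s.f.
Carrying full precision, 6.7602 ÷ 10.145 = 0.66635781173…; keep min(2, 3) = 2 s.f.
Rounded to 2 significant figures: 0.67.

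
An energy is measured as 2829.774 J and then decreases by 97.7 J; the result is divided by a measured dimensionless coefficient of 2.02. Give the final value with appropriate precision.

2829.774 J − 97.7 J = 2732.074 J; the difference is limited to 1 decimal place (5 s.f.).
Carrying full precision, 2732.074 ÷ 2.02 = 1352.51188119… J; 2.02 has 3 s.f., so the result keeps min(5, 3) = 3 s.f.
Rounded to 3 significant figures: 1.35 × 10^3 J.

1.35 × 10^3 J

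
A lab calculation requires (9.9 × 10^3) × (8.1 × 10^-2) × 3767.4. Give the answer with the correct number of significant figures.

3.0 × 10^6

(9.9 × 10^3) × (8.1 × 10^-2) × 3767.4 = 3021078.06
Multiplication/division keeps the fewest significant figures: 9.9 × 10^3 → 2 s.f., 8.1 × 10^-2 → 2 s.f., 3767.4 → 5 s.f.; limit is 2.
Rounded to 2 significant figures: 3.0 × 10^6.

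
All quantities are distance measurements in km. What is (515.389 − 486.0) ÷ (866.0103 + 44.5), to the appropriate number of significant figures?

0.0323

515.389 − 486.0 = 29.389, limited to 1 d.p. → 3 s.f.; 866.0103 + 44.5 = 910.5103, limited to 1 d.p. → 4 s.f.
Carrying full precision, 29.389 ÷ 910.5103 = 0.0322775041644…; keep min(3, 4) = 3 s.f.
Rounded to 3 significant figures: 0.0323.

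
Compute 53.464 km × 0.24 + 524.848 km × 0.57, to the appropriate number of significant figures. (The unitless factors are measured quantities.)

3.1 × 10² km

53.464 × 0.24 = 12.83136 → 13 km (2 s.f., last digit at the 10^0 place).
524.848 × 0.57 = 299.16336 → 3.0 × 10² km (2 s.f., last digit at the 10^1 place).
Sum: 311.99472 km; keep the coarser place, 10^1.
Result: 3.1 × 10² km.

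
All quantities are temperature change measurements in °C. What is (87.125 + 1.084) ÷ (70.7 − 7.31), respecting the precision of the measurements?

1.39

87.125 + 1.084 = 88.209, limited to 3 d.p. → 5 s.f.; 70.7 − 7.31 = 63.39, limited to 1 d.p. → 3 s.f.
Carrying full precision, 88.209 ÷ 63.39 = 1.39152863228…; keep min(5, 3) = 3 s.f.
Rounded to 3 significant figures: 1.39.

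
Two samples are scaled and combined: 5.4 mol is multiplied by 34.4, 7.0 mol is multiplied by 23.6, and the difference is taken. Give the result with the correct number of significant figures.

5.4 × 34.4 = 185.76 → 1.9 × 10² mol (2 s.f., last digit at the 10^1 place).
7.0 × 23.6 = 165.2 → 1.7 × 10² mol (2 s.f., last digit at the 10^1 place).
Difference: 20.56 mol; keep the coarser place, 10^1.
Result: 2 × 10¹ mol.

2 × 10¹ mol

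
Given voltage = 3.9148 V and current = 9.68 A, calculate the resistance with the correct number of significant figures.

resistance = 3.9148 V ÷ 9.68 A = 0.404421487603… Ω.
3.9148 has 5 significant figures; 9.68 has 3.
Division/multiplication keeps the fewest: 3 significant figures.
Rounded: 0.404 Ω.

0.404 Ω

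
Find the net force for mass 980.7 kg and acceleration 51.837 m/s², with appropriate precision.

5.084 × 10⁴ N

net force = 980.7 kg × 51.837 m/s² = 50836.5459 N.
980.7 has 4 significant figures; 51.837 has 5.
Division/multiplication keeps the fewest: 4 significant figures.
Rounded: 5.084 × 10⁴ N.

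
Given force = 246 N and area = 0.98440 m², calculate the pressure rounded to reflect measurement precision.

pressure = 246 N ÷ 0.98440 m² = 249.898415278… Pa.
246 has 3 significant figures; 0.98440 has 5.
Division/multiplication keeps the fewest: 3 significant figures.
Rounded: 2.50 × 10^2 Pa.

2.50 × 10^2 Pa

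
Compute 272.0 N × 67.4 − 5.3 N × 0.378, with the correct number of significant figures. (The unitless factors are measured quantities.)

272.0 × 67.4 = 18332.8 → 1.83 × 10⁴ N (3 s.f., last digit at the 10^2 place).
5.3 × 0.378 = 2.0034 → 2.0 N (2 s.f., last digit at the 10^-1 place).
Difference: 18330.7966 N; keep the coarser place, 10^2.
Result: 1.83 × 10⁴ N.

1.83 × 10⁴ N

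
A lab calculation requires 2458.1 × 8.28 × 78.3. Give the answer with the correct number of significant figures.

1.59 × 10⁶

2458.1 × 8.28 × 78.3 = 1593645.2244
Multiplication/division keeps the fewest significant figures: 2458.1 → 5 s.f., 8.28 → 3 s.f., 78.3 → 3 s.f.; limit is 3.
Rounded to 3 significant figures: 1.59 × 10⁶.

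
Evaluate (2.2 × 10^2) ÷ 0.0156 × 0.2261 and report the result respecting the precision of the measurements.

(2.2 × 10^2) ÷ 0.0156 × 0.2261 = 3188.58974359…
Multiplication/division keeps the fewest significant figures: 2.2 × 10^2 → 2 s.f., 0.0156 → 3 s.f., 0.2261 → 4 s.f.; limit is 2.
Rounded to 2 significant figures: 3.2 × 10^3.

3.2 × 10^3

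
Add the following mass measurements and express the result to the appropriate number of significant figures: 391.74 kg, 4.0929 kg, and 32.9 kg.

428.7 kg

391.74 kg + 4.0929 kg + 32.9 kg = 428.7329 kg.
Addition/subtraction keeps the fewest decimal places: 391.74 → 2 decimal places, 4.0929 → 4 decimal places, 32.9 → 1 decimal place; limit is 1.
Rounded to 1 decimal place: 428.7 kg.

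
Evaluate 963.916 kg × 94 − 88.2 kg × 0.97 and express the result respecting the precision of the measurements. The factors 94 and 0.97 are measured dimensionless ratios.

9.1 × 10^4 kg

963.916 × 94 = 90608.104 → 9.1 × 10^4 kg (2 s.f., last digit at the 10^3 place).
88.2 × 0.97 = 85.554 → 86 kg (2 s.f., last digit at the 10^0 place).
Difference: 90522.55 kg; keep the coarser place, 10^3.
Result: 9.1 × 10^4 kg.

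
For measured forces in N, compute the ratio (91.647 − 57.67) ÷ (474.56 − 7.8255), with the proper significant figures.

91.647 − 57.67 = 33.977, limited to 2 d.p. → 4 s.f.; 474.56 − 7.8255 = 466.7345, limited to 2 d.p. → 5 s.f.
Carrying full precision, 33.977 ÷ 466.7345 = 0.0727972755389…; keep min(4, 5) = 4 s.f.
Rounded to 4 significant figures: 0.07280.

0.07280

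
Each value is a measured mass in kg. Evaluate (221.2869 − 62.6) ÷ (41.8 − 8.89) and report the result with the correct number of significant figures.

4.82

221.2869 − 62.6 = 158.6869, limited to 1 d.p. → 4 s.f.; 41.8 − 8.89 = 32.91, limited to 1 d.p. → 3 s.f.
Carrying full precision, 158.6869 ÷ 32.91 = 4.82184442419…; keep min(4, 3) = 3 s.f.
Rounded to 3 significant figures: 4.82.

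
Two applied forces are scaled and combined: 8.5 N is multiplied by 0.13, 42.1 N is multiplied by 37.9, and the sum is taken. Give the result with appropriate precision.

1.60 × 10^3 N

8.5 × 0.13 = 1.105 → 1.1 N (2 s.f., last digit at the 10^-1 place).
42.1 × 37.9 = 1595.59 → 1.60 × 10^3 N (3 s.f., last digit at the 10^1 place).
Sum: 1596.695 N; keep the coarser place, 10^1.
Result: 1.60 × 10^3 N.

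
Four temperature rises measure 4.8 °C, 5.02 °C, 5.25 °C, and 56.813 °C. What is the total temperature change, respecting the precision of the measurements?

71.9 °C

4.8 °C + 5.02 °C + 5.25 °C + 56.813 °C = 71.883 °C.
Addition/subtraction keeps the fewest decimal places: 4.8 → 1 decimal place, 5.02 → 2 decimal places, 5.25 → 2 decimal places, 56.813 → 3 decimal places; limit is 1.
Rounded to 1 decimal place: 71.9 °C.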